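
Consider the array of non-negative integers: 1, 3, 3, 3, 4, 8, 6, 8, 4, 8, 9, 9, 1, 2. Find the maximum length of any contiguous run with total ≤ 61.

→ 1: sum 1, len 1
→ 3: sum 4, len 2
→ 3: sum 7, len 3
→ 3: sum 10, len 4
→ 4: sum 14, len 5
→ 8: sum 22, len 6
→ 6: sum 28, len 7
→ 8: sum 36, len 8
→ 4: sum 40, len 9
→ 8: sum 48, len 10
→ 9: sum 57, len 11
→ 9 (dropped 1, 3, 3): sum 59, len 9
→ 1: sum 60, len 10
→ 2 (dropped 3): sum 59, len 10
Longest length seen: 11.

11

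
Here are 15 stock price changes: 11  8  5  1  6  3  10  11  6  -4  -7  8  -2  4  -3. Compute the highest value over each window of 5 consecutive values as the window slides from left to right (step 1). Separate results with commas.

[11, 8, 5, 1, 6] → max 11
[8, 5, 1, 6, 3] → max 8
[5, 1, 6, 3, 10] → max 10
[1, 6, 3, 10, 11] → max 11
[6, 3, 10, 11, 6] → max 11
[3, 10, 11, 6, -4] → max 11
[10, 11, 6, -4, -7] → max 11
[11, 6, -4, -7, 8] → max 11
[6, -4, -7, 8, -2] → max 8
[-4, -7, 8, -2, 4] → max 8
[-7, 8, -2, 4, -3] → max 8

11, 8, 10, 11, 11, 11, 11, 11, 8, 8, 8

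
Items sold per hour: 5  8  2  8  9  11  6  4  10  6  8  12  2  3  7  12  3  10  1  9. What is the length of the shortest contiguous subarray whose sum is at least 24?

add 5: running sum 5 < 24
add 8: running sum 13 < 24
add 2: running sum 15 < 24
add 8: running sum 23 < 24
add 9: shortest ending here [8, 2, 8, 9] sum 27, len 4
add 11: shortest ending here [8, 9, 11] sum 28, len 3
add 6: shortest ending here [9, 11, 6] sum 26, len 3
add 4: shortest ending here [9, 11, 6, 4] sum 30, len 4
add 10: shortest ending here [11, 6, 4, 10] sum 31, len 4
add 6: shortest ending here [6, 4, 10, 6] sum 26, len 4
add 8: shortest ending here [10, 6, 8] sum 24, len 3
add 12: shortest ending here [6, 8, 12] sum 26, len 3
add 2: shortest ending here [6, 8, 12, 2] sum 28, len 4
add 3: shortest ending here [8, 12, 2, 3] sum 25, len 4
add 7: shortest ending here [12, 2, 3, 7] sum 24, len 4
add 12: shortest ending here [2, 3, 7, 12] sum 24, len 4
add 3: shortest ending here [3, 7, 12, 3] sum 25, len 4
add 10: shortest ending here [12, 3, 10] sum 25, len 3
add 1: shortest ending here [12, 3, 10, 1] sum 26, len 4
add 9: shortest ending here [12, 3, 10, 1, 9] sum 35, len 5
Shortest qualifying length: 3.

3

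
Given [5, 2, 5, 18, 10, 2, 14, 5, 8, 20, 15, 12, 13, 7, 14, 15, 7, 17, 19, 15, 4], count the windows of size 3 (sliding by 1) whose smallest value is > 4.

[5, 2, 5] → min 2
[2, 5, 18] → min 2
[5, 18, 10] → min 5  > 4 ✓
[18, 10, 2] → min 2
[10, 2, 14] → min 2
[2, 14, 5] → min 2
[14, 5, 8] → min 5  > 4 ✓
[5, 8, 20] → min 5  > 4 ✓
[8, 20, 15] → min 8  > 4 ✓
[20, 15, 12] → min 12  > 4 ✓
[15, 12, 13] → min 12  > 4 ✓
[12, 13, 7] → min 7  > 4 ✓
[13, 7, 14] → min 7  > 4 ✓
[7, 14, 15] → min 7  > 4 ✓
[14, 15, 7] → min 7  > 4 ✓
[15, 7, 17] → min 7  > 4 ✓
[7, 17, 19] → min 7  > 4 ✓
[17, 19, 15] → min 15  > 4 ✓
[19, 15, 4] → min 4
13 windows satisfy the condition.

13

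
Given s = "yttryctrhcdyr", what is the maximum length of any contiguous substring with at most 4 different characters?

8

Extend right; when distinct count exceeds 4, shrink from the left:
add y: window [y] (1 distinct), len 1
add t: window [y, t] (2 distinct), len 2
add t: window [y, t, t] (2 distinct), len 3
add r: window [y, t, t, r] (3 distinct), len 4
add y: window [y, t, t, r, y] (3 distinct), len 5
add c: window [y, t, t, r, y, c] (4 distinct), len 6
add t: window [y, t, t, r, y, c, t] (4 distinct), len 7
add r: window [y, t, t, r, y, c, t, r] (4 distinct), len 8
add h: window [c, t, r, h] (4 distinct), len 4
add c: window [c, t, r, h, c] (4 distinct), len 5
add d: window [r, h, c, d] (4 distinct), len 4
add y: window [h, c, d, y] (4 distinct), len 4
add r: window [c, d, y, r] (4 distinct), len 4
Longest length with ≤4 distinct: 8.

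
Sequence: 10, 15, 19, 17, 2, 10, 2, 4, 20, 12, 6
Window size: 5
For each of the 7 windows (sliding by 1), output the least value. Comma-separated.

Sliding a size-5 window across the 11 values:
(10, 15, 19, 17, 2) → min 2
(15, 19, 17, 2, 10) → min 2
(19, 17, 2, 10, 2) → min 2
(17, 2, 10, 2, 4) → min 2
(2, 10, 2, 4, 20) → min 2
(10, 2, 4, 20, 12) → min 2
(2, 4, 20, 12, 6) → min 2

2, 2, 2, 2, 2, 2, 2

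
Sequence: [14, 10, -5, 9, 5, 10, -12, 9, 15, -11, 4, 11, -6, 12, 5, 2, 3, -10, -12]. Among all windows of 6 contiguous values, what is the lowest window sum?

(14, 10, -5, 9, 5, 10) → sum 43
(10, -5, 9, 5, 10, -12) → sum 17
(-5, 9, 5, 10, -12, 9) → sum 16
(9, 5, 10, -12, 9, 15) → sum 36
(5, 10, -12, 9, 15, -11) → sum 16
(10, -12, 9, 15, -11, 4) → sum 15
(-12, 9, 15, -11, 4, 11) → sum 16
(9, 15, -11, 4, 11, -6) → sum 22
(15, -11, 4, 11, -6, 12) → sum 25
(-11, 4, 11, -6, 12, 5) → sum 15
(4, 11, -6, 12, 5, 2) → sum 28
(11, -6, 12, 5, 2, 3) → sum 27
(-6, 12, 5, 2, 3, -10) → sum 6
(12, 5, 2, 3, -10, -12) → sum 0
Lowest of these is 0.

0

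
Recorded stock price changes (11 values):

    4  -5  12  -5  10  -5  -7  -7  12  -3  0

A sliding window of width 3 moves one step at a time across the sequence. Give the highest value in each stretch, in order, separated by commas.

(4, -5, 12) → max 12
(-5, 12, -5) → max 12
(12, -5, 10) → max 12
(-5, 10, -5) → max 10
(10, -5, -7) → max 10
(-5, -7, -7) → max -5
(-7, -7, 12) → max 12
(-7, 12, -3) → max 12
(12, -3, 0) → max 12

12, 12, 12, 10, 10, -5, 12, 12, 12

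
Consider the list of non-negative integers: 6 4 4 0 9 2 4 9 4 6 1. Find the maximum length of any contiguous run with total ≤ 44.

→ 6: sum 6, len 1
→ 4: sum 10, len 2
→ 4: sum 14, len 3
→ 0: sum 14, len 4
→ 9: sum 23, len 5
→ 2: sum 25, len 6
→ 4: sum 29, len 7
→ 9: sum 38, len 8
→ 4: sum 42, len 9
→ 6 (dropped 6): sum 42, len 9
→ 1: sum 43, len 10
Longest length seen: 10.

10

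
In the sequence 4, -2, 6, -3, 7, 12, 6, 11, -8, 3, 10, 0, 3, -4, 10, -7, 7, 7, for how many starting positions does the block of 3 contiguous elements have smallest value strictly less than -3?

4 -2 6 → min -2
-2 6 -3 → min -3
6 -3 7 → min -3
-3 7 12 → min -3
7 12 6 → min 6
12 6 11 → min 6
6 11 -8 → min -8  < -3 ✓
11 -8 3 → min -8  < -3 ✓
-8 3 10 → min -8  < -3 ✓
3 10 0 → min 0
10 0 3 → min 0
0 3 -4 → min -4  < -3 ✓
3 -4 10 → min -4  < -3 ✓
-4 10 -7 → min -7  < -3 ✓
10 -7 7 → min -7  < -3 ✓
-7 7 7 → min -7  < -3 ✓
8 windows satisfy the condition.

8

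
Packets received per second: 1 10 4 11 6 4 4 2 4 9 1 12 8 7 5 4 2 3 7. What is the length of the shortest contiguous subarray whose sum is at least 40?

add 1: running sum 1 < 40
add 10: running sum 11 < 40
add 4: running sum 15 < 40
add 11: running sum 26 < 40
add 6: running sum 32 < 40
add 4: running sum 36 < 40
end 6: [1, 10, 4, 11, 6, 4, 4] sum 40, len 7
end 7: [10, 4, 11, 6, 4, 4, 2] sum 41, len 7
end 8: [10, 4, 11, 6, 4, 4, 2, 4] sum 45, len 8
end 9: [11, 6, 4, 4, 2, 4, 9] sum 40, len 7
end 10: [11, 6, 4, 4, 2, 4, 9, 1] sum 41, len 8
end 11: [6, 4, 4, 2, 4, 9, 1, 12] sum 42, len 8
end 12: [4, 2, 4, 9, 1, 12, 8] sum 40, len 7
end 13: [4, 9, 1, 12, 8, 7] sum 41, len 6
end 14: [9, 1, 12, 8, 7, 5] sum 42, len 6
end 15: [9, 1, 12, 8, 7, 5, 4] sum 46, len 7
end 16: [9, 1, 12, 8, 7, 5, 4, 2] sum 48, len 8
end 17: [12, 8, 7, 5, 4, 2, 3] sum 41, len 7
end 18: [12, 8, 7, 5, 4, 2, 3, 7] sum 48, len 8
Shortest qualifying length: 6.

6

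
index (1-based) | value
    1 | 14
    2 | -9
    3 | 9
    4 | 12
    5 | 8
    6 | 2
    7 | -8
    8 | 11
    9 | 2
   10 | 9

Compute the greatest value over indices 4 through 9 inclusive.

Elements at indices 4..9: 12, 8, 2, -8, 11, 2
max(12, 8, 2, -8, 11, 2) = 12

12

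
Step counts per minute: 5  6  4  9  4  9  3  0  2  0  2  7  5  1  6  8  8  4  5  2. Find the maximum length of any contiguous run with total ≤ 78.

17

add 5: [5] sum 5, len 1
add 6: [5, 6] sum 11, len 2
add 4: [5, 6, 4] sum 15, len 3
add 9: [5, 6, 4, 9] sum 24, len 4
add 4: [5, 6, 4, 9, 4] sum 28, len 5
add 9: [5, 6, 4, 9, 4, 9] sum 37, len 6
add 3: [5, 6, 4, 9, 4, 9, 3] sum 40, len 7
add 0: [5, 6, 4, 9, 4, 9, 3, 0] sum 40, len 8
add 2: [5, 6, 4, 9, 4, 9, 3, 0, 2] sum 42, len 9
add 0: [5, 6, 4, 9, 4, 9, 3, 0, 2, 0] sum 42, len 10
add 2: [5, 6, 4, 9, 4, 9, 3, 0, 2, 0, 2] sum 44, len 11
add 7: [5, 6, 4, 9, 4, 9, 3, 0, 2, 0, 2, 7] sum 51, len 12
add 5: [5, 6, 4, 9, 4, 9, 3, 0, 2, 0, 2, 7, 5] sum 56, len 13
add 1: [5, 6, 4, 9, 4, 9, 3, 0, 2, 0, 2, 7, 5, 1] sum 57, len 14
add 6: [5, 6, 4, 9, 4, 9, 3, 0, 2, 0, 2, 7, 5, 1, 6] sum 63, len 15
add 8: [5, 6, 4, 9, 4, 9, 3, 0, 2, 0, 2, 7, 5, 1, 6, 8] sum 71, len 16
add 8: [6, 4, 9, 4, 9, 3, 0, 2, 0, 2, 7, 5, 1, 6, 8, 8] sum 74, len 16
add 4: [6, 4, 9, 4, 9, 3, 0, 2, 0, 2, 7, 5, 1, 6, 8, 8, 4] sum 78, len 17
add 5: [4, 9, 4, 9, 3, 0, 2, 0, 2, 7, 5, 1, 6, 8, 8, 4, 5] sum 77, len 17
add 2: [9, 4, 9, 3, 0, 2, 0, 2, 7, 5, 1, 6, 8, 8, 4, 5, 2] sum 75, len 17
Longest length seen: 17.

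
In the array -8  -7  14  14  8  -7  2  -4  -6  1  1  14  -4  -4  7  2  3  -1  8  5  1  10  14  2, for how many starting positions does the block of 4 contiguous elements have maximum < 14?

11

(-8, -7, 14, 14) → max 14
(-7, 14, 14, 8) → max 14
(14, 14, 8, -7) → max 14
(14, 8, -7, 2) → max 14
(8, -7, 2, -4) → max 8  < 14 ✓
(-7, 2, -4, -6) → max 2  < 14 ✓
(2, -4, -6, 1) → max 2  < 14 ✓
(-4, -6, 1, 1) → max 1  < 14 ✓
(-6, 1, 1, 14) → max 14
(1, 1, 14, -4) → max 14
(1, 14, -4, -4) → max 14
(14, -4, -4, 7) → max 14
(-4, -4, 7, 2) → max 7  < 14 ✓
(-4, 7, 2, 3) → max 7  < 14 ✓
(7, 2, 3, -1) → max 7  < 14 ✓
(2, 3, -1, 8) → max 8  < 14 ✓
(3, -1, 8, 5) → max 8  < 14 ✓
(-1, 8, 5, 1) → max 8  < 14 ✓
(8, 5, 1, 10) → max 10  < 14 ✓
(5, 1, 10, 14) → max 14
(1, 10, 14, 2) → max 14
11 windows satisfy the condition.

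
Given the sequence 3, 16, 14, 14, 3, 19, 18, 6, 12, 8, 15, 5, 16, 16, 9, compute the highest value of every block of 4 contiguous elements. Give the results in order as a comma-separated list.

Sliding a size-4 window across the 15 values:
(3, 16, 14, 14) → max 16
(16, 14, 14, 3) → max 16
(14, 14, 3, 19) → max 19
(14, 3, 19, 18) → max 19
(3, 19, 18, 6) → max 19
(19, 18, 6, 12) → max 19
(18, 6, 12, 8) → max 18
(6, 12, 8, 15) → max 15
(12, 8, 15, 5) → max 15
(8, 15, 5, 16) → max 16
(15, 5, 16, 16) → max 16
(5, 16, 16, 9) → max 16

16, 16, 19, 19, 19, 19, 18, 15, 15, 16, 16, 16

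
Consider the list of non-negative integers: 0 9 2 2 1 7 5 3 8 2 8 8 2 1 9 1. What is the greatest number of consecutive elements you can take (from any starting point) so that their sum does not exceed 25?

Extend to the right; shrink from the left whenever the sum exceeds 25:
[0] sum 0 len 1
[0, 9] sum 9 len 2
[0, 9, 2] sum 11 len 3
[0, 9, 2, 2] sum 13 len 4
[0, 9, 2, 2, 1] sum 14 len 5
[0, 9, 2, 2, 1, 7] sum 21 len 6
[2, 2, 1, 7, 5] sum 17 len 5
[2, 2, 1, 7, 5, 3] sum 20 len 6
[1, 7, 5, 3, 8] sum 24 len 5
[7, 5, 3, 8, 2] sum 25 len 5
[3, 8, 2, 8] sum 21 len 4
[2, 8, 8] sum 18 len 3
[2, 8, 8, 2] sum 20 len 4
[2, 8, 8, 2, 1] sum 21 len 5
[8, 2, 1, 9] sum 20 len 4
[8, 2, 1, 9, 1] sum 21 len 5
Longest length seen: 6.

6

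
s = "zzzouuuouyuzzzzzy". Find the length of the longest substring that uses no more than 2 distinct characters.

6

Extend right; when distinct count exceeds 2, shrink from the left:
[z] 1 distinct, len 1
[z, z] 1 distinct, len 2
[z, z, z] 1 distinct, len 3
[z, z, z, o] 2 distinct, len 4
[o, u] 2 distinct, len 2
[o, u, u] 2 distinct, len 3
[o, u, u, u] 2 distinct, len 4
[o, u, u, u, o] 2 distinct, len 5
[o, u, u, u, o, u] 2 distinct, len 6
[u, y] 2 distinct, len 2
[u, y, u] 2 distinct, len 3
[u, z] 2 distinct, len 2
[u, z, z] 2 distinct, len 3
[u, z, z, z] 2 distinct, len 4
[u, z, z, z, z] 2 distinct, len 5
[u, z, z, z, z, z] 2 distinct, len 6
[z, z, z, z, z, y] 2 distinct, len 6
Longest length with ≤2 distinct: 6.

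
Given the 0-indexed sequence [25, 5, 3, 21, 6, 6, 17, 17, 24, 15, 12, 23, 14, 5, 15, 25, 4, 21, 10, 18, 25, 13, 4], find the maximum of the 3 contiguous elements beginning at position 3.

Elements at indices 3..5: 21, 6, 6
max(21, 6, 6) = 21

21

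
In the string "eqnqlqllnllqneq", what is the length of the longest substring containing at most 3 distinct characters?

add e: window [e] (1 distinct), len 1
add q: window [e, q] (2 distinct), len 2
add n: window [e, q, n] (3 distinct), len 3
add q: window [e, q, n, q] (3 distinct), len 4
add l: window [q, n, q, l] (3 distinct), len 4
add q: window [q, n, q, l, q] (3 distinct), len 5
add l: window [q, n, q, l, q, l] (3 distinct), len 6
add l: window [q, n, q, l, q, l, l] (3 distinct), len 7
add n: window [q, n, q, l, q, l, l, n] (3 distinct), len 8
add l: window [q, n, q, l, q, l, l, n, l] (3 distinct), len 9
add l: window [q, n, q, l, q, l, l, n, l, l] (3 distinct), len 10
add q: window [q, n, q, l, q, l, l, n, l, l, q] (3 distinct), len 11
add n: window [q, n, q, l, q, l, l, n, l, l, q, n] (3 distinct), len 12
add e: window [q, n, e] (3 distinct), len 3
add q: window [q, n, e, q] (3 distinct), len 4
Longest length with ≤3 distinct: 12.

12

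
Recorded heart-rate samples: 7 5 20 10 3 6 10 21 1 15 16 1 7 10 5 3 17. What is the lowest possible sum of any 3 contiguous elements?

18

7 5 20 → sum 32
5 20 10 → sum 35
20 10 3 → sum 33
10 3 6 → sum 19
3 6 10 → sum 19
6 10 21 → sum 37
10 21 1 → sum 32
21 1 15 → sum 37
1 15 16 → sum 32
15 16 1 → sum 32
16 1 7 → sum 24
1 7 10 → sum 18
7 10 5 → sum 22
10 5 3 → sum 18
5 3 17 → sum 25
Lowest of these is 18.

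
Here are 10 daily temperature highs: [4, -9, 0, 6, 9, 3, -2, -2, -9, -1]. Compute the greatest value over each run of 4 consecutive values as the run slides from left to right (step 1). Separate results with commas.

[4, -9, 0, 6] → max 6
[-9, 0, 6, 9] → max 9
[0, 6, 9, 3] → max 9
[6, 9, 3, -2] → max 9
[9, 3, -2, -2] → max 9
[3, -2, -2, -9] → max 3
[-2, -2, -9, -1] → max -1

6, 9, 9, 9, 9, 3, -1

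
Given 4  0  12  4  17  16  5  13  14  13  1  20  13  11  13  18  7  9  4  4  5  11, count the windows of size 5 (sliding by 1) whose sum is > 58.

4 0 12 4 17 → sum 37
0 12 4 17 16 → sum 49
12 4 17 16 5 → sum 54
4 17 16 5 13 → sum 55
17 16 5 13 14 → sum 65  > 58 ✓
16 5 13 14 13 → sum 61  > 58 ✓
5 13 14 13 1 → sum 46
13 14 13 1 20 → sum 61  > 58 ✓
14 13 1 20 13 → sum 61  > 58 ✓
13 1 20 13 11 → sum 58
1 20 13 11 13 → sum 58
20 13 11 13 18 → sum 75  > 58 ✓
13 11 13 18 7 → sum 62  > 58 ✓
11 13 18 7 9 → sum 58
13 18 7 9 4 → sum 51
18 7 9 4 4 → sum 42
7 9 4 4 5 → sum 29
9 4 4 5 11 → sum 33
6 windows satisfy the condition.

6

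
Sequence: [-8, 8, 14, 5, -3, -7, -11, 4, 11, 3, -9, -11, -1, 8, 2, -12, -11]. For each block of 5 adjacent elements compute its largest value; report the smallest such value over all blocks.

5

[-8, 8, 14, 5, -3] → max 14
[8, 14, 5, -3, -7] → max 14
[14, 5, -3, -7, -11] → max 14
[5, -3, -7, -11, 4] → max 5
[-3, -7, -11, 4, 11] → max 11
[-7, -11, 4, 11, 3] → max 11
[-11, 4, 11, 3, -9] → max 11
[4, 11, 3, -9, -11] → max 11
[11, 3, -9, -11, -1] → max 11
[3, -9, -11, -1, 8] → max 8
[-9, -11, -1, 8, 2] → max 8
[-11, -1, 8, 2, -12] → max 8
[-1, 8, 2, -12, -11] → max 8
Smallest of these is 5.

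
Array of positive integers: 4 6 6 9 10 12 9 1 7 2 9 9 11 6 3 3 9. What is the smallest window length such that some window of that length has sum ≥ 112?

add 4: running sum 4 < 112
add 6: running sum 10 < 112
add 6: running sum 16 < 112
add 9: running sum 25 < 112
add 10: running sum 35 < 112
add 12: running sum 47 < 112
add 9: running sum 56 < 112
add 1: running sum 57 < 112
add 7: running sum 64 < 112
add 2: running sum 66 < 112
add 9: running sum 75 < 112
add 9: running sum 84 < 112
add 11: running sum 95 < 112
add 6: running sum 101 < 112
add 3: running sum 104 < 112
add 3: running sum 107 < 112
end 16: [6, 6, 9, 10, 12, 9, 1, 7, 2, 9, 9, 11, 6, 3, 3, 9] sum 112, len 16
Shortest qualifying length: 16.

16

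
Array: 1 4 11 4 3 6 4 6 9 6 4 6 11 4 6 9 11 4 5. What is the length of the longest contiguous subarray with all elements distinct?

[1] len 1
[1, 4] len 2
[1, 4, 11] len 3
[11, 4] len 2
[11, 4, 3] len 3
[11, 4, 3, 6] len 4
[3, 6, 4] len 3
[4, 6] len 2
[4, 6, 9] len 3
[9, 6] len 2
[9, 6, 4] len 3
[4, 6] len 2
[4, 6, 11] len 3
[6, 11, 4] len 3
[11, 4, 6] len 3
[11, 4, 6, 9] len 4
[4, 6, 9, 11] len 4
[6, 9, 11, 4] len 4
[6, 9, 11, 4, 5] len 5
Longest all-distinct length: 5.

5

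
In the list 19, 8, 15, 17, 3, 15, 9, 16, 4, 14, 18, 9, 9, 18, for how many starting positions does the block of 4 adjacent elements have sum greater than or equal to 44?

[19, 8, 15, 17] → sum 59  ≥ 44 ✓
[8, 15, 17, 3] → sum 43
[15, 17, 3, 15] → sum 50  ≥ 44 ✓
[17, 3, 15, 9] → sum 44  ≥ 44 ✓
[3, 15, 9, 16] → sum 43
[15, 9, 16, 4] → sum 44  ≥ 44 ✓
[9, 16, 4, 14] → sum 43
[16, 4, 14, 18] → sum 52  ≥ 44 ✓
[4, 14, 18, 9] → sum 45  ≥ 44 ✓
[14, 18, 9, 9] → sum 50  ≥ 44 ✓
[18, 9, 9, 18] → sum 54  ≥ 44 ✓
8 windows satisfy the condition.

8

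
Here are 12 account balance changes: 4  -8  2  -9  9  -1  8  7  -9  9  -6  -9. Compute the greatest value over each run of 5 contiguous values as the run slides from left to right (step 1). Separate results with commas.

9, 9, 9, 9, 9, 9, 9, 9

4 -8 2 -9 9 → max 9
-8 2 -9 9 -1 → max 9
2 -9 9 -1 8 → max 9
-9 9 -1 8 7 → max 9
9 -1 8 7 -9 → max 9
-1 8 7 -9 9 → max 9
8 7 -9 9 -6 → max 9
7 -9 9 -6 -9 → max 9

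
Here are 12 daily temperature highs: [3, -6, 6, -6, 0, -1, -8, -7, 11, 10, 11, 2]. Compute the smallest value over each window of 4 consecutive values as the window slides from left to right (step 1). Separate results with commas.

-6, -6, -6, -8, -8, -8, -8, -7, 2

(3, -6, 6, -6) → min -6
(-6, 6, -6, 0) → min -6
(6, -6, 0, -1) → min -6
(-6, 0, -1, -8) → min -8
(0, -1, -8, -7) → min -8
(-1, -8, -7, 11) → min -8
(-8, -7, 11, 10) → min -8
(-7, 11, 10, 11) → min -7
(11, 10, 11, 2) → min 2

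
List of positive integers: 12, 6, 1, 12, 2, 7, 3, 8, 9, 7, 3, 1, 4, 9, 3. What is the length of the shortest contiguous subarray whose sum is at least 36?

Extend right; whenever the sum reaches 36, record the length and shrink from the left:
add 12: running sum 12 < 36
add 6: running sum 18 < 36
add 1: running sum 19 < 36
add 12: running sum 31 < 36
add 2: running sum 33 < 36
end 5: [12, 6, 1, 12, 2, 7] sum 40, len 6
end 6: [12, 6, 1, 12, 2, 7, 3] sum 43, len 7
end 7: [6, 1, 12, 2, 7, 3, 8] sum 39, len 7
end 8: [12, 2, 7, 3, 8, 9] sum 41, len 6
end 9: [2, 7, 3, 8, 9, 7] sum 36, len 6
end 10: [7, 3, 8, 9, 7, 3] sum 37, len 6
end 11: [7, 3, 8, 9, 7, 3, 1] sum 38, len 7
end 12: [7, 3, 8, 9, 7, 3, 1, 4] sum 42, len 8
end 13: [8, 9, 7, 3, 1, 4, 9] sum 41, len 7
end 14: [9, 7, 3, 1, 4, 9, 3] sum 36, len 7
Shortest qualifying length: 6.

6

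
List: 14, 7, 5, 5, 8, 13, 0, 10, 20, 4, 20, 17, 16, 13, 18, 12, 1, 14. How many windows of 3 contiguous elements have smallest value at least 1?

[14, 7, 5] → min 5  ≥ 1 ✓
[7, 5, 5] → min 5  ≥ 1 ✓
[5, 5, 8] → min 5  ≥ 1 ✓
[5, 8, 13] → min 5  ≥ 1 ✓
[8, 13, 0] → min 0
[13, 0, 10] → min 0
[0, 10, 20] → min 0
[10, 20, 4] → min 4  ≥ 1 ✓
[20, 4, 20] → min 4  ≥ 1 ✓
[4, 20, 17] → min 4  ≥ 1 ✓
[20, 17, 16] → min 16  ≥ 1 ✓
[17, 16, 13] → min 13  ≥ 1 ✓
[16, 13, 18] → min 13  ≥ 1 ✓
[13, 18, 12] → min 12  ≥ 1 ✓
[18, 12, 1] → min 1  ≥ 1 ✓
[12, 1, 14] → min 1  ≥ 1 ✓
13 windows satisfy the condition.

13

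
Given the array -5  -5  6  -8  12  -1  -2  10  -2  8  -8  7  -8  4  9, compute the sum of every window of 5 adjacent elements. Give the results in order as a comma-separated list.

[-5, -5, 6, -8, 12] → sum 0
[-5, 6, -8, 12, -1] → sum 4
[6, -8, 12, -1, -2] → sum 7
[-8, 12, -1, -2, 10] → sum 11
[12, -1, -2, 10, -2] → sum 17
[-1, -2, 10, -2, 8] → sum 13
[-2, 10, -2, 8, -8] → sum 6
[10, -2, 8, -8, 7] → sum 15
[-2, 8, -8, 7, -8] → sum -3
[8, -8, 7, -8, 4] → sum 3
[-8, 7, -8, 4, 9] → sum 4

0, 4, 7, 11, 17, 13, 6, 15, -3, 3, 4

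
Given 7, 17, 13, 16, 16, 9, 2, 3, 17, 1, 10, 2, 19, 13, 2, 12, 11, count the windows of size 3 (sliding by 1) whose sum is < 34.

9

[7, 17, 13] → sum 37
[17, 13, 16] → sum 46
[13, 16, 16] → sum 45
[16, 16, 9] → sum 41
[16, 9, 2] → sum 27  < 34 ✓
[9, 2, 3] → sum 14  < 34 ✓
[2, 3, 17] → sum 22  < 34 ✓
[3, 17, 1] → sum 21  < 34 ✓
[17, 1, 10] → sum 28  < 34 ✓
[1, 10, 2] → sum 13  < 34 ✓
[10, 2, 19] → sum 31  < 34 ✓
[2, 19, 13] → sum 34
[19, 13, 2] → sum 34
[13, 2, 12] → sum 27  < 34 ✓
[2, 12, 11] → sum 25  < 34 ✓
9 windows satisfy the condition.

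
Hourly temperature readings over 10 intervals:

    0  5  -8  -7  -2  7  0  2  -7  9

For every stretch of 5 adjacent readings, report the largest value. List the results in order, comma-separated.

5, 7, 7, 7, 7, 9

Sliding a size-5 window across the 10 values:
(0, 5, -8, -7, -2) → max 5
(5, -8, -7, -2, 7) → max 7
(-8, -7, -2, 7, 0) → max 7
(-7, -2, 7, 0, 2) → max 7
(-2, 7, 0, 2, -7) → max 7
(7, 0, 2, -7, 9) → max 9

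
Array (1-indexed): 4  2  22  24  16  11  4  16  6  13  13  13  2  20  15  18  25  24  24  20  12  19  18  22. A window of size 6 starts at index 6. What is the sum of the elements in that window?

Elements at indices 6..11: 11, 4, 16, 6, 13, 13
sum(11, 4, 16, 6, 13, 13) = 63

63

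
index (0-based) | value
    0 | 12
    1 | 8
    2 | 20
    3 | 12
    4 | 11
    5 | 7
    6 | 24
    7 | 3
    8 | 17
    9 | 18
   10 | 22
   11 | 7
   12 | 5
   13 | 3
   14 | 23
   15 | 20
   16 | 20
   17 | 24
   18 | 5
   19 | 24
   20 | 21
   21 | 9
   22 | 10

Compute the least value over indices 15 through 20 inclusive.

5

Elements at indices 15..20: 20, 20, 24, 5, 24, 21
min(20, 20, 24, 5, 24, 21) = 5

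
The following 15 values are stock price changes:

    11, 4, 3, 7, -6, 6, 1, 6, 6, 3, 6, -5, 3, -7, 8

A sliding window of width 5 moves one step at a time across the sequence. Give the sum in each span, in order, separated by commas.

11 4 3 7 -6 → sum 19
4 3 7 -6 6 → sum 14
3 7 -6 6 1 → sum 11
7 -6 6 1 6 → sum 14
-6 6 1 6 6 → sum 13
6 1 6 6 3 → sum 22
1 6 6 3 6 → sum 22
6 6 3 6 -5 → sum 16
6 3 6 -5 3 → sum 13
3 6 -5 3 -7 → sum 0
6 -5 3 -7 8 → sum 5

19, 14, 11, 14, 13, 22, 22, 16, 13, 0, 5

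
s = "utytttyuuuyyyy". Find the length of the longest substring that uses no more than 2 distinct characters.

add u: window [u] (1 distinct), len 1
add t: window [u, t] (2 distinct), len 2
add y: window [t, y] (2 distinct), len 2
add t: window [t, y, t] (2 distinct), len 3
add t: window [t, y, t, t] (2 distinct), len 4
add t: window [t, y, t, t, t] (2 distinct), len 5
add y: window [t, y, t, t, t, y] (2 distinct), len 6
add u: window [y, u] (2 distinct), len 2
add u: window [y, u, u] (2 distinct), len 3
add u: window [y, u, u, u] (2 distinct), len 4
add y: window [y, u, u, u, y] (2 distinct), len 5
add y: window [y, u, u, u, y, y] (2 distinct), len 6
add y: window [y, u, u, u, y, y, y] (2 distinct), len 7
add y: window [y, u, u, u, y, y, y, y] (2 distinct), len 8
Longest length with ≤2 distinct: 8.

8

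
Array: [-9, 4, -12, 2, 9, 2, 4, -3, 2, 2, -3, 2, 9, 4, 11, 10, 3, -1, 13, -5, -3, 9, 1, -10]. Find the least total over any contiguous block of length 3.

-17

Each size-3 window and its sum:
(-9, 4, -12) → sum -17
(4, -12, 2) → sum -6
(-12, 2, 9) → sum -1
(2, 9, 2) → sum 13
(9, 2, 4) → sum 15
(2, 4, -3) → sum 3
(4, -3, 2) → sum 3
(-3, 2, 2) → sum 1
(2, 2, -3) → sum 1
(2, -3, 2) → sum 1
(-3, 2, 9) → sum 8
(2, 9, 4) → sum 15
(9, 4, 11) → sum 24
(4, 11, 10) → sum 25
(11, 10, 3) → sum 24
(10, 3, -1) → sum 12
(3, -1, 13) → sum 15
(-1, 13, -5) → sum 7
(13, -5, -3) → sum 5
(-5, -3, 9) → sum 1
(-3, 9, 1) → sum 7
(9, 1, -10) → sum 0
Least of these is -17.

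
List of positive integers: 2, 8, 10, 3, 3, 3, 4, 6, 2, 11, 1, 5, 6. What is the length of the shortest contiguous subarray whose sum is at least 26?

5

add 2: running sum 2 < 26
add 8: running sum 10 < 26
add 10: running sum 20 < 26
add 3: running sum 23 < 26
add 3: shortest ending here [2, 8, 10, 3, 3] sum 26, len 5
add 3: shortest ending here [8, 10, 3, 3, 3] sum 27, len 5
add 4: shortest ending here [8, 10, 3, 3, 3, 4] sum 31, len 6
add 6: shortest ending here [10, 3, 3, 3, 4, 6] sum 29, len 6
add 2: shortest ending here [10, 3, 3, 3, 4, 6, 2] sum 31, len 7
add 11: shortest ending here [3, 4, 6, 2, 11] sum 26, len 5
add 1: shortest ending here [3, 4, 6, 2, 11, 1] sum 27, len 6
add 5: shortest ending here [4, 6, 2, 11, 1, 5] sum 29, len 6
add 6: shortest ending here [6, 2, 11, 1, 5, 6] sum 31, len 6
Shortest qualifying length: 5.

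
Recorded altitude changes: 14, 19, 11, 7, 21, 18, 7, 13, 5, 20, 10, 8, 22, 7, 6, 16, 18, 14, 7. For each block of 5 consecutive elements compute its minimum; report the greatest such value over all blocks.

7

[14, 19, 11, 7, 21] → min 7
[19, 11, 7, 21, 18] → min 7
[11, 7, 21, 18, 7] → min 7
[7, 21, 18, 7, 13] → min 7
[21, 18, 7, 13, 5] → min 5
[18, 7, 13, 5, 20] → min 5
[7, 13, 5, 20, 10] → min 5
[13, 5, 20, 10, 8] → min 5
[5, 20, 10, 8, 22] → min 5
[20, 10, 8, 22, 7] → min 7
[10, 8, 22, 7, 6] → min 6
[8, 22, 7, 6, 16] → min 6
[22, 7, 6, 16, 18] → min 6
[7, 6, 16, 18, 14] → min 6
[6, 16, 18, 14, 7] → min 6
Greatest of these is 7.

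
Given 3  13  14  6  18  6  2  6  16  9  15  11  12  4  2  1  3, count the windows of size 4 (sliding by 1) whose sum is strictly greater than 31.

[3, 13, 14, 6] → sum 36  > 31 ✓
[13, 14, 6, 18] → sum 51  > 31 ✓
[14, 6, 18, 6] → sum 44  > 31 ✓
[6, 18, 6, 2] → sum 32  > 31 ✓
[18, 6, 2, 6] → sum 32  > 31 ✓
[6, 2, 6, 16] → sum 30
[2, 6, 16, 9] → sum 33  > 31 ✓
[6, 16, 9, 15] → sum 46  > 31 ✓
[16, 9, 15, 11] → sum 51  > 31 ✓
[9, 15, 11, 12] → sum 47  > 31 ✓
[15, 11, 12, 4] → sum 42  > 31 ✓
[11, 12, 4, 2] → sum 29
[12, 4, 2, 1] → sum 19
[4, 2, 1, 3] → sum 10
10 windows satisfy the condition.

10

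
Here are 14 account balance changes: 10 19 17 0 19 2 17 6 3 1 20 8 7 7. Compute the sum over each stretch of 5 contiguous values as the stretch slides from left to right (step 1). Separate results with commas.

[10, 19, 17, 0, 19] → sum 65
[19, 17, 0, 19, 2] → sum 57
[17, 0, 19, 2, 17] → sum 55
[0, 19, 2, 17, 6] → sum 44
[19, 2, 17, 6, 3] → sum 47
[2, 17, 6, 3, 1] → sum 29
[17, 6, 3, 1, 20] → sum 47
[6, 3, 1, 20, 8] → sum 38
[3, 1, 20, 8, 7] → sum 39
[1, 20, 8, 7, 7] → sum 43

65, 57, 55, 44, 47, 29, 47, 38, 39, 43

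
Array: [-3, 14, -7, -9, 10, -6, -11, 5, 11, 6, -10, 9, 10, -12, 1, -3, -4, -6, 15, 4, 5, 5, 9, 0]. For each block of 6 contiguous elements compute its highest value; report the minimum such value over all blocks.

10

(-3, 14, -7, -9, 10, -6) → max 14
(14, -7, -9, 10, -6, -11) → max 14
(-7, -9, 10, -6, -11, 5) → max 10
(-9, 10, -6, -11, 5, 11) → max 11
(10, -6, -11, 5, 11, 6) → max 11
(-6, -11, 5, 11, 6, -10) → max 11
(-11, 5, 11, 6, -10, 9) → max 11
(5, 11, 6, -10, 9, 10) → max 11
(11, 6, -10, 9, 10, -12) → max 11
(6, -10, 9, 10, -12, 1) → max 10
(-10, 9, 10, -12, 1, -3) → max 10
(9, 10, -12, 1, -3, -4) → max 10
(10, -12, 1, -3, -4, -6) → max 10
(-12, 1, -3, -4, -6, 15) → max 15
(1, -3, -4, -6, 15, 4) → max 15
(-3, -4, -6, 15, 4, 5) → max 15
(-4, -6, 15, 4, 5, 5) → max 15
(-6, 15, 4, 5, 5, 9) → max 15
(15, 4, 5, 5, 9, 0) → max 15
Minimum of these is 10.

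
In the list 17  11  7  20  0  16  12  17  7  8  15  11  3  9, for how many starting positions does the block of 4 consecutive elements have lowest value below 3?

(17, 11, 7, 20) → min 7
(11, 7, 20, 0) → min 0  < 3 ✓
(7, 20, 0, 16) → min 0  < 3 ✓
(20, 0, 16, 12) → min 0  < 3 ✓
(0, 16, 12, 17) → min 0  < 3 ✓
(16, 12, 17, 7) → min 7
(12, 17, 7, 8) → min 7
(17, 7, 8, 15) → min 7
(7, 8, 15, 11) → min 7
(8, 15, 11, 3) → min 3
(15, 11, 3, 9) → min 3
4 windows satisfy the condition.

4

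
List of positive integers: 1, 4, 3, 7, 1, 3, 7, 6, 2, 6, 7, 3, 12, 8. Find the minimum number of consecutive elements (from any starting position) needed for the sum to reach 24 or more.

add 1: running sum 1 < 24
add 4: running sum 5 < 24
add 3: running sum 8 < 24
add 7: running sum 15 < 24
add 1: running sum 16 < 24
add 3: running sum 19 < 24
end 6: [4, 3, 7, 1, 3, 7] sum 25, len 6
end 7: [7, 1, 3, 7, 6] sum 24, len 5
end 8: [7, 1, 3, 7, 6, 2] sum 26, len 6
end 9: [3, 7, 6, 2, 6] sum 24, len 5
end 10: [7, 6, 2, 6, 7] sum 28, len 5
end 11: [6, 2, 6, 7, 3] sum 24, len 5
end 12: [6, 7, 3, 12] sum 28, len 4
end 13: [7, 3, 12, 8] sum 30, len 4
Shortest qualifying length: 4.

4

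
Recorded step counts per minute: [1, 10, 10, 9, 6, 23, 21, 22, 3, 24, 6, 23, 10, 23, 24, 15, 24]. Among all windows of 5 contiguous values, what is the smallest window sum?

36

(1, 10, 10, 9, 6) → sum 36
(10, 10, 9, 6, 23) → sum 58
(10, 9, 6, 23, 21) → sum 69
(9, 6, 23, 21, 22) → sum 81
(6, 23, 21, 22, 3) → sum 75
(23, 21, 22, 3, 24) → sum 93
(21, 22, 3, 24, 6) → sum 76
(22, 3, 24, 6, 23) → sum 78
(3, 24, 6, 23, 10) → sum 66
(24, 6, 23, 10, 23) → sum 86
(6, 23, 10, 23, 24) → sum 86
(23, 10, 23, 24, 15) → sum 95
(10, 23, 24, 15, 24) → sum 96
Smallest of these is 36.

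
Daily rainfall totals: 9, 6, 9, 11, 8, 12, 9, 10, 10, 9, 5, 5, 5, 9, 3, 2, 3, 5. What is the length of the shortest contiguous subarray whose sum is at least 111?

14

add 9: running sum 9 < 111
add 6: running sum 15 < 111
add 9: running sum 24 < 111
add 11: running sum 35 < 111
add 8: running sum 43 < 111
add 12: running sum 55 < 111
add 9: running sum 64 < 111
add 10: running sum 74 < 111
add 10: running sum 84 < 111
add 9: running sum 93 < 111
add 5: running sum 98 < 111
add 5: running sum 103 < 111
add 5: running sum 108 < 111
end 13: [9, 6, 9, 11, 8, 12, 9, 10, 10, 9, 5, 5, 5, 9] sum 117, len 14
end 14: [6, 9, 11, 8, 12, 9, 10, 10, 9, 5, 5, 5, 9, 3] sum 111, len 14
end 15: [6, 9, 11, 8, 12, 9, 10, 10, 9, 5, 5, 5, 9, 3, 2] sum 113, len 15
end 16: [6, 9, 11, 8, 12, 9, 10, 10, 9, 5, 5, 5, 9, 3, 2, 3] sum 116, len 16
end 17: [9, 11, 8, 12, 9, 10, 10, 9, 5, 5, 5, 9, 3, 2, 3, 5] sum 115, len 16
Shortest qualifying length: 14.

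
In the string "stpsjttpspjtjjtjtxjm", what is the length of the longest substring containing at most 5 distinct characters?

19

[s] 1 distinct, len 1
[s, t] 2 distinct, len 2
[s, t, p] 3 distinct, len 3
[s, t, p, s] 3 distinct, len 4
[s, t, p, s, j] 4 distinct, len 5
[s, t, p, s, j, t] 4 distinct, len 6
[s, t, p, s, j, t, t] 4 distinct, len 7
[s, t, p, s, j, t, t, p] 4 distinct, len 8
[s, t, p, s, j, t, t, p, s] 4 distinct, len 9
[s, t, p, s, j, t, t, p, s, p] 4 distinct, len 10
[s, t, p, s, j, t, t, p, s, p, j] 4 distinct, len 11
[s, t, p, s, j, t, t, p, s, p, j, t] 4 distinct, len 12
[s, t, p, s, j, t, t, p, s, p, j, t, j] 4 distinct, len 13
[s, t, p, s, j, t, t, p, s, p, j, t, j, j] 4 distinct, len 14
[s, t, p, s, j, t, t, p, s, p, j, t, j, j, t] 4 distinct, len 15
[s, t, p, s, j, t, t, p, s, p, j, t, j, j, t, j] 4 distinct, len 16
[s, t, p, s, j, t, t, p, s, p, j, t, j, j, t, j, t] 4 distinct, len 17
[s, t, p, s, j, t, t, p, s, p, j, t, j, j, t, j, t, x] 5 distinct, len 18
[s, t, p, s, j, t, t, p, s, p, j, t, j, j, t, j, t, x, j] 5 distinct, len 19
[p, j, t, j, j, t, j, t, x, j, m] 5 distinct, len 11
Longest length with ≤5 distinct: 19.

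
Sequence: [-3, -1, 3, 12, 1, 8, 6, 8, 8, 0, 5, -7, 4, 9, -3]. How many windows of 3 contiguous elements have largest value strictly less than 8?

3

(-3, -1, 3) → max 3  < 8 ✓
(-1, 3, 12) → max 12
(3, 12, 1) → max 12
(12, 1, 8) → max 12
(1, 8, 6) → max 8
(8, 6, 8) → max 8
(6, 8, 8) → max 8
(8, 8, 0) → max 8
(8, 0, 5) → max 8
(0, 5, -7) → max 5  < 8 ✓
(5, -7, 4) → max 5  < 8 ✓
(-7, 4, 9) → max 9
(4, 9, -3) → max 9
3 windows satisfy the condition.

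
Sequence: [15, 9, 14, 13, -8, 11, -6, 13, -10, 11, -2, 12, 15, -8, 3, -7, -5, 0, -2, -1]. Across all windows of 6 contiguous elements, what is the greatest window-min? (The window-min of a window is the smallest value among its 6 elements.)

-7

Each size-6 window and its min:
(15, 9, 14, 13, -8, 11) → min -8
(9, 14, 13, -8, 11, -6) → min -8
(14, 13, -8, 11, -6, 13) → min -8
(13, -8, 11, -6, 13, -10) → min -10
(-8, 11, -6, 13, -10, 11) → min -10
(11, -6, 13, -10, 11, -2) → min -10
(-6, 13, -10, 11, -2, 12) → min -10
(13, -10, 11, -2, 12, 15) → min -10
(-10, 11, -2, 12, 15, -8) → min -10
(11, -2, 12, 15, -8, 3) → min -8
(-2, 12, 15, -8, 3, -7) → min -8
(12, 15, -8, 3, -7, -5) → min -8
(15, -8, 3, -7, -5, 0) → min -8
(-8, 3, -7, -5, 0, -2) → min -8
(3, -7, -5, 0, -2, -1) → min -7
Greatest of these is -7.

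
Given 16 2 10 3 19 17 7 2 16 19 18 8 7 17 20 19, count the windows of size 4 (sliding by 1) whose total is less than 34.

1

[16, 2, 10, 3] → sum 31  < 34 ✓
[2, 10, 3, 19] → sum 34
[10, 3, 19, 17] → sum 49
[3, 19, 17, 7] → sum 46
[19, 17, 7, 2] → sum 45
[17, 7, 2, 16] → sum 42
[7, 2, 16, 19] → sum 44
[2, 16, 19, 18] → sum 55
[16, 19, 18, 8] → sum 61
[19, 18, 8, 7] → sum 52
[18, 8, 7, 17] → sum 50
[8, 7, 17, 20] → sum 52
[7, 17, 20, 19] → sum 63
1 window satisfy the condition.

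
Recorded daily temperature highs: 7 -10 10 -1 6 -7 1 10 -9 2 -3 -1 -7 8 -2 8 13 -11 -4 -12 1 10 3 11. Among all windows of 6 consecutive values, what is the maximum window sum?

Window sums for each of the 19 positions:
[7, -10, 10, -1, 6, -7] → sum 5
[-10, 10, -1, 6, -7, 1] → sum -1
[10, -1, 6, -7, 1, 10] → sum 19
[-1, 6, -7, 1, 10, -9] → sum 0
[6, -7, 1, 10, -9, 2] → sum 3
[-7, 1, 10, -9, 2, -3] → sum -6
[1, 10, -9, 2, -3, -1] → sum 0
[10, -9, 2, -3, -1, -7] → sum -8
[-9, 2, -3, -1, -7, 8] → sum -10
[2, -3, -1, -7, 8, -2] → sum -3
[-3, -1, -7, 8, -2, 8] → sum 3
[-1, -7, 8, -2, 8, 13] → sum 19
[-7, 8, -2, 8, 13, -11] → sum 9
[8, -2, 8, 13, -11, -4] → sum 12
[-2, 8, 13, -11, -4, -12] → sum -8
[8, 13, -11, -4, -12, 1] → sum -5
[13, -11, -4, -12, 1, 10] → sum -3
[-11, -4, -12, 1, 10, 3] → sum -13
[-4, -12, 1, 10, 3, 11] → sum 9
Maximum of these is 19.

19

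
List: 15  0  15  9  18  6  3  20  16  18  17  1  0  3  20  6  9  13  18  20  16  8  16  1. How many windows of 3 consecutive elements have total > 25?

(15, 0, 15) → sum 30  > 25 ✓
(0, 15, 9) → sum 24
(15, 9, 18) → sum 42  > 25 ✓
(9, 18, 6) → sum 33  > 25 ✓
(18, 6, 3) → sum 27  > 25 ✓
(6, 3, 20) → sum 29  > 25 ✓
(3, 20, 16) → sum 39  > 25 ✓
(20, 16, 18) → sum 54  > 25 ✓
(16, 18, 17) → sum 51  > 25 ✓
(18, 17, 1) → sum 36  > 25 ✓
(17, 1, 0) → sum 18
(1, 0, 3) → sum 4
(0, 3, 20) → sum 23
(3, 20, 6) → sum 29  > 25 ✓
(20, 6, 9) → sum 35  > 25 ✓
(6, 9, 13) → sum 28  > 25 ✓
(9, 13, 18) → sum 40  > 25 ✓
(13, 18, 20) → sum 51  > 25 ✓
(18, 20, 16) → sum 54  > 25 ✓
(20, 16, 8) → sum 44  > 25 ✓
(16, 8, 16) → sum 40  > 25 ✓
(8, 16, 1) → sum 25
17 windows satisfy the condition.

17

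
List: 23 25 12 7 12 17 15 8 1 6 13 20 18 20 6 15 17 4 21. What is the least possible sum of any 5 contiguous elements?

43

Each size-5 window and its sum:
(23, 25, 12, 7, 12) → sum 79
(25, 12, 7, 12, 17) → sum 73
(12, 7, 12, 17, 15) → sum 63
(7, 12, 17, 15, 8) → sum 59
(12, 17, 15, 8, 1) → sum 53
(17, 15, 8, 1, 6) → sum 47
(15, 8, 1, 6, 13) → sum 43
(8, 1, 6, 13, 20) → sum 48
(1, 6, 13, 20, 18) → sum 58
(6, 13, 20, 18, 20) → sum 77
(13, 20, 18, 20, 6) → sum 77
(20, 18, 20, 6, 15) → sum 79
(18, 20, 6, 15, 17) → sum 76
(20, 6, 15, 17, 4) → sum 62
(6, 15, 17, 4, 21) → sum 63
Least of these is 43.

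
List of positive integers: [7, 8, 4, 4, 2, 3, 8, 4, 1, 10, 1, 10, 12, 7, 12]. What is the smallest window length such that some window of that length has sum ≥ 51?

6

add 7: running sum 7 < 51
add 8: running sum 15 < 51
add 4: running sum 19 < 51
add 4: running sum 23 < 51
add 2: running sum 25 < 51
add 3: running sum 28 < 51
add 8: running sum 36 < 51
add 4: running sum 40 < 51
add 1: running sum 41 < 51
end 9: [7, 8, 4, 4, 2, 3, 8, 4, 1, 10] sum 51, len 10
end 10: [7, 8, 4, 4, 2, 3, 8, 4, 1, 10, 1] sum 52, len 11
end 11: [8, 4, 4, 2, 3, 8, 4, 1, 10, 1, 10] sum 55, len 11
end 12: [2, 3, 8, 4, 1, 10, 1, 10, 12] sum 51, len 9
end 13: [8, 4, 1, 10, 1, 10, 12, 7] sum 53, len 8
end 14: [10, 1, 10, 12, 7, 12] sum 52, len 6
Shortest qualifying length: 6.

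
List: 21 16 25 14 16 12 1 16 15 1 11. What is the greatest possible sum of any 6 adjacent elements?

Window sums for each of the 6 positions:
21 16 25 14 16 12 → sum 104
16 25 14 16 12 1 → sum 84
25 14 16 12 1 16 → sum 84
14 16 12 1 16 15 → sum 74
16 12 1 16 15 1 → sum 61
12 1 16 15 1 11 → sum 56
Greatest of these is 104.

104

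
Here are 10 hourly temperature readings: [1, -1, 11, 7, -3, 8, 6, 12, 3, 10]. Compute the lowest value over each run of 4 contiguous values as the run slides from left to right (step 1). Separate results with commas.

1 -1 11 7 → min -1
-1 11 7 -3 → min -3
11 7 -3 8 → min -3
7 -3 8 6 → min -3
-3 8 6 12 → min -3
8 6 12 3 → min 3
6 12 3 10 → min 3

-1, -3, -3, -3, -3, 3, 3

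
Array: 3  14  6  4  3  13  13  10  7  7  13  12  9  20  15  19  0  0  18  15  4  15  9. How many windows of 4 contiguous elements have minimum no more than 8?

17

(3, 14, 6, 4) → min 3  ≤ 8 ✓
(14, 6, 4, 3) → min 3  ≤ 8 ✓
(6, 4, 3, 13) → min 3  ≤ 8 ✓
(4, 3, 13, 13) → min 3  ≤ 8 ✓
(3, 13, 13, 10) → min 3  ≤ 8 ✓
(13, 13, 10, 7) → min 7  ≤ 8 ✓
(13, 10, 7, 7) → min 7  ≤ 8 ✓
(10, 7, 7, 13) → min 7  ≤ 8 ✓
(7, 7, 13, 12) → min 7  ≤ 8 ✓
(7, 13, 12, 9) → min 7  ≤ 8 ✓
(13, 12, 9, 20) → min 9
(12, 9, 20, 15) → min 9
(9, 20, 15, 19) → min 9
(20, 15, 19, 0) → min 0  ≤ 8 ✓
(15, 19, 0, 0) → min 0  ≤ 8 ✓
(19, 0, 0, 18) → min 0  ≤ 8 ✓
(0, 0, 18, 15) → min 0  ≤ 8 ✓
(0, 18, 15, 4) → min 0  ≤ 8 ✓
(18, 15, 4, 15) → min 4  ≤ 8 ✓
(15, 4, 15, 9) → min 4  ≤ 8 ✓
17 windows satisfy the condition.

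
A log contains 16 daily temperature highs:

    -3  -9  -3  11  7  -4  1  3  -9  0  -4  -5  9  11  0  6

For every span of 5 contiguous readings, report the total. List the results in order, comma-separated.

3, 2, 12, 18, -2, -9, -9, -15, -9, 11, 11, 21

(-3, -9, -3, 11, 7) → sum 3
(-9, -3, 11, 7, -4) → sum 2
(-3, 11, 7, -4, 1) → sum 12
(11, 7, -4, 1, 3) → sum 18
(7, -4, 1, 3, -9) → sum -2
(-4, 1, 3, -9, 0) → sum -9
(1, 3, -9, 0, -4) → sum -9
(3, -9, 0, -4, -5) → sum -15
(-9, 0, -4, -5, 9) → sum -9
(0, -4, -5, 9, 11) → sum 11
(-4, -5, 9, 11, 0) → sum 11
(-5, 9, 11, 0, 6) → sum 21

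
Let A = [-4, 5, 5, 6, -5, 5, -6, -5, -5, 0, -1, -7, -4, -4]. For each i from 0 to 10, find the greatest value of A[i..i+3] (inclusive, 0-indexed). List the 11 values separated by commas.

6, 6, 6, 6, 5, 5, 0, 0, 0, 0, -1

(-4, 5, 5, 6) → max 6
(5, 5, 6, -5) → max 6
(5, 6, -5, 5) → max 6
(6, -5, 5, -6) → max 6
(-5, 5, -6, -5) → max 5
(5, -6, -5, -5) → max 5
(-6, -5, -5, 0) → max 0
(-5, -5, 0, -1) → max 0
(-5, 0, -1, -7) → max 0
(0, -1, -7, -4) → max 0
(-1, -7, -4, -4) → max -1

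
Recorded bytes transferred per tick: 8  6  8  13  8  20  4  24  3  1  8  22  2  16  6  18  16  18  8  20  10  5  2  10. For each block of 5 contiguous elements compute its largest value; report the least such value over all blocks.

13

[8, 6, 8, 13, 8] → max 13
[6, 8, 13, 8, 20] → max 20
[8, 13, 8, 20, 4] → max 20
[13, 8, 20, 4, 24] → max 24
[8, 20, 4, 24, 3] → max 24
[20, 4, 24, 3, 1] → max 24
[4, 24, 3, 1, 8] → max 24
[24, 3, 1, 8, 22] → max 24
[3, 1, 8, 22, 2] → max 22
[1, 8, 22, 2, 16] → max 22
[8, 22, 2, 16, 6] → max 22
[22, 2, 16, 6, 18] → max 22
[2, 16, 6, 18, 16] → max 18
[16, 6, 18, 16, 18] → max 18
[6, 18, 16, 18, 8] → max 18
[18, 16, 18, 8, 20] → max 20
[16, 18, 8, 20, 10] → max 20
[18, 8, 20, 10, 5] → max 20
[8, 20, 10, 5, 2] → max 20
[20, 10, 5, 2, 10] → max 20
Least of these is 13.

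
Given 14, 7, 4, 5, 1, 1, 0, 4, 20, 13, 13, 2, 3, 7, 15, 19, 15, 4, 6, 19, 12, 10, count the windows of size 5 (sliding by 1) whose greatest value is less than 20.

13

14 7 4 5 1 → max 14  < 20 ✓
7 4 5 1 1 → max 7  < 20 ✓
4 5 1 1 0 → max 5  < 20 ✓
5 1 1 0 4 → max 5  < 20 ✓
1 1 0 4 20 → max 20
1 0 4 20 13 → max 20
0 4 20 13 13 → max 20
4 20 13 13 2 → max 20
20 13 13 2 3 → max 20
13 13 2 3 7 → max 13  < 20 ✓
13 2 3 7 15 → max 15  < 20 ✓
2 3 7 15 19 → max 19  < 20 ✓
3 7 15 19 15 → max 19  < 20 ✓
7 15 19 15 4 → max 19  < 20 ✓
15 19 15 4 6 → max 19  < 20 ✓
19 15 4 6 19 → max 19  < 20 ✓
15 4 6 19 12 → max 19  < 20 ✓
4 6 19 12 10 → max 19  < 20 ✓
13 windows satisfy the condition.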